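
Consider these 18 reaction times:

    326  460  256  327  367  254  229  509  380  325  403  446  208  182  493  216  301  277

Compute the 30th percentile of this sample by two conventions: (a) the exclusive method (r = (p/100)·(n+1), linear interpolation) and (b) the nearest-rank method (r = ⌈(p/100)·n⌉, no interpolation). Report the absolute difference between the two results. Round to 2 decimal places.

Sorted: 182, 208, 216, 229, 254, 256, 277, 301, 325, 326, 327, 367, 380, 403, 446, 460, 493, 509.
n = 18.
(a) r = 5.7; between ranks 5 (254) and 6 (256): 255.4.
(b) the nearest-rank method: rank 6 → 256.
|255.4 − 256| = 0.6.

0.60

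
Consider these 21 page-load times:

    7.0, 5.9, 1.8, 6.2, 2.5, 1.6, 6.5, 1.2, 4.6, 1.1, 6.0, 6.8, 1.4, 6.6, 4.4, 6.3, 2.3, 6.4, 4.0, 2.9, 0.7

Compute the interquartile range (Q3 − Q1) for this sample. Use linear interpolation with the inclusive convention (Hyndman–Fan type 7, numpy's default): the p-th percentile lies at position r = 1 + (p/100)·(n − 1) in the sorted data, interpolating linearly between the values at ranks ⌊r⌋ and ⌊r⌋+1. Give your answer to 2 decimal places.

4.50

Sorted: 0.7, 1.1, 1.2, 1.4, 1.6, 1.8, 2.3, 2.5, 2.9, 4.0, 4.4, 4.6, 5.9, 6.0, 6.2, 6.3, 6.4, 6.5, 6.6, 6.8, 7.0.
n = 21.
P25: r = 6 (integer) → 1.8.
P75: r = 16 (integer) → 6.3.
Difference: 6.3 − 1.8 = 4.5.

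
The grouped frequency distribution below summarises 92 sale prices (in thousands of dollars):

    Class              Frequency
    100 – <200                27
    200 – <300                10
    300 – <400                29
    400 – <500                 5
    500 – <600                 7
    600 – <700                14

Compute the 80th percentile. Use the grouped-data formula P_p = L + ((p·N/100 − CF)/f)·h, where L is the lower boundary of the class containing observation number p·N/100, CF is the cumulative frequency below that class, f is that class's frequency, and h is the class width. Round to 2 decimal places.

537.14

N = 92; target position k = 80/100 · 92 = 73.6.
Cumulative frequencies: 27, 37, 66, 71, 78, 92.
Observation 73.6 falls in the class 500 – <600.
L = 500, CF = 71, f = 7, h = 100.
P80 = 500 + ((73.6 − 71)/7)·100 = 500 + 37.1429 = 537.143.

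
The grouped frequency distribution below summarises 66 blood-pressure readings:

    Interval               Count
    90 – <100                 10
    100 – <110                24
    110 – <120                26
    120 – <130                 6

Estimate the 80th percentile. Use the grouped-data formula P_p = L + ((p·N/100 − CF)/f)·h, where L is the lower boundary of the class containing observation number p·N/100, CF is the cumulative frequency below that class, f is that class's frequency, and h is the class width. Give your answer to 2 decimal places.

N = 66; target position k = 80/100 · 66 = 52.8.
Cumulative frequencies: 10, 34, 60, 66.
Observation 52.8 falls in the class 110 – <120.
L = 110, CF = 34, f = 26, h = 10.
P80 = 110 + ((52.8 − 34)/26)·10 = 110 + 7.23077 = 117.231.

117.23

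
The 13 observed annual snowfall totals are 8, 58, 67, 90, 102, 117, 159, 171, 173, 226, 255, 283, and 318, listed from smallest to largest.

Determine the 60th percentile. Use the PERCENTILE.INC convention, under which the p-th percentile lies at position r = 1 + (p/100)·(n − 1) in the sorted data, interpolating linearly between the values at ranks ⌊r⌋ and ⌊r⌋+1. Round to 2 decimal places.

171.40

n = 13.
r = 1 + (60/100)·(13 − 1) = 1 + 7.2 = 8.2.
Rank 8 is 171 and rank 9 is 173.
Interpolate: 171 + 0.2·(173 − 171) = 171 + 0.2·2 = 171.4.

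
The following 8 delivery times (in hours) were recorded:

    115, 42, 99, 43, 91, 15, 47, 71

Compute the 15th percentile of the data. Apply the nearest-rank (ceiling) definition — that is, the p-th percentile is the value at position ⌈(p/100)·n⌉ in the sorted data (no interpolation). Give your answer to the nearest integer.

Sorted: 15, 42, 43, 47, 71, 91, 99, 115.
n = 8.
Position = ⌈15/100 · 8⌉ = ⌈1.2⌉ = 2.
The value at rank 2 is 42.

42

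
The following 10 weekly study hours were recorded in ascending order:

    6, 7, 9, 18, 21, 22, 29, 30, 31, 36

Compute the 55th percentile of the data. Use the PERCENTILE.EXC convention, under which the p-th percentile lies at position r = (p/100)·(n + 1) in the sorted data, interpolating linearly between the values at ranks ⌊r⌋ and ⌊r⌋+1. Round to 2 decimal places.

n = 10.
r = (55/100)·(10 + 1) = 6.05.
Rank 6 is 22 and rank 7 is 29.
Interpolate: 22 + 0.05·(29 − 22) = 22 + 0.05·7 = 22.35.

22.35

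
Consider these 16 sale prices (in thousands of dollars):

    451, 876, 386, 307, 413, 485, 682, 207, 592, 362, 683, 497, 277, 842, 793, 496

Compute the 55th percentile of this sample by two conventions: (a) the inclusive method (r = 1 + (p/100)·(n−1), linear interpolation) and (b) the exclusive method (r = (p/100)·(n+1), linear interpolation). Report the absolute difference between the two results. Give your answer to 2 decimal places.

Sorted: 207, 277, 307, 362, 386, 413, 451, 485, 496, 497, 592, 682, 683, 793, 842, 876.
n = 16.
(a) r = 9.25; between ranks 9 (496) and 10 (497): 496.25.
(b) r = 9.35; between ranks 9 (496) and 10 (497): 496.35.
|496.25 − 496.35| = 0.1.

0.10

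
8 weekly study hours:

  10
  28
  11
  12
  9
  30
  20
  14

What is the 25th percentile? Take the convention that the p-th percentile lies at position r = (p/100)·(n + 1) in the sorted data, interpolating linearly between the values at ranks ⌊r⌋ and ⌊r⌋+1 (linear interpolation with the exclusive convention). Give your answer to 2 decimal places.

10.25

Sorted: 9, 10, 11, 12, 14, 20, 28, 30.
n = 8.
r = (25/100)·(8 + 1) = 2.25.
Rank 2 is 10 and rank 3 is 11.
Interpolate: 10 + 0.25·(11 − 10) = 10 + 0.25·1 = 10.25.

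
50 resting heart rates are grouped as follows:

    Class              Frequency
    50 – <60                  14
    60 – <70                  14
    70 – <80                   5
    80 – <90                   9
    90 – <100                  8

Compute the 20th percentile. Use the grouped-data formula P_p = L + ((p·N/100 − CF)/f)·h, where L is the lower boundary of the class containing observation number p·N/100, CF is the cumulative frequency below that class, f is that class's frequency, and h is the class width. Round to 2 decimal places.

N = 50; target position k = 20/100 · 50 = 10.
Cumulative frequencies: 14, 28, 33, 42, 50.
Observation 10 falls in the class 50 – <60.
L = 50, CF = 0, f = 14, h = 10.
P20 = 50 + ((10 − 0)/14)·10 = 50 + 7.14286 = 57.1429.

57.14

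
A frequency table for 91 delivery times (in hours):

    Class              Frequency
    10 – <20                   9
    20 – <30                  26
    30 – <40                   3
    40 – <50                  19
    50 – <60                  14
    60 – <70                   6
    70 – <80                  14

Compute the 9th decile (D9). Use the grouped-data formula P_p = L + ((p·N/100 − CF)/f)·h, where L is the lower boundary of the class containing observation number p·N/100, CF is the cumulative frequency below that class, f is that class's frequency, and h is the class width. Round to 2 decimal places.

73.50

N = 91; target position k = 90/100 · 91 = 81.9.
Cumulative frequencies: 9, 35, 38, 57, 71, 77, 91.
Observation 81.9 falls in the class 70 – <80.
L = 70, CF = 77, f = 14, h = 10.
P90 = 70 + ((81.9 − 77)/14)·10 = 70 + 3.5 = 73.5.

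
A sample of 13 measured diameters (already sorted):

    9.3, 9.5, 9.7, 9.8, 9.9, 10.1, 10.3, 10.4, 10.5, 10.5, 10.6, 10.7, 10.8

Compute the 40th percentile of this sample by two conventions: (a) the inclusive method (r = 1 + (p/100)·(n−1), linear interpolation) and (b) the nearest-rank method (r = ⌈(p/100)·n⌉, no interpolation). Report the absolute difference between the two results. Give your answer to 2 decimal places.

0.04

n = 13.
(a) r = 5.8; between ranks 5 (9.9) and 6 (10.1): 10.06.
(b) the nearest-rank method: rank 6 → 10.1.
|10.06 − 10.1| = 0.04.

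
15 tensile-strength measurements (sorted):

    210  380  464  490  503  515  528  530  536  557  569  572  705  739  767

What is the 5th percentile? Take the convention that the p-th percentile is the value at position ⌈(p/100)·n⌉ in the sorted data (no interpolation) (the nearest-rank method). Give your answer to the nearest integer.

210

n = 15.
Position = ⌈5/100 · 15⌉ = ⌈0.75⌉ = 1.
The value at rank 1 is 210.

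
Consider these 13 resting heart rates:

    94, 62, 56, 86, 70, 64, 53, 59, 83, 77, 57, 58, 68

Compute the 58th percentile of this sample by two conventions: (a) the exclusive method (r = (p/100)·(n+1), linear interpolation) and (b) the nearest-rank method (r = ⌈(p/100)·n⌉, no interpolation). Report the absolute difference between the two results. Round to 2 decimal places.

Sorted: 53, 56, 57, 58, 59, 62, 64, 68, 70, 77, 83, 86, 94.
n = 13.
(a) r = 8.12; between ranks 8 (68) and 9 (70): 68.24.
(b) the nearest-rank method: rank 8 → 68.
|68.24 − 68| = 0.24.

0.24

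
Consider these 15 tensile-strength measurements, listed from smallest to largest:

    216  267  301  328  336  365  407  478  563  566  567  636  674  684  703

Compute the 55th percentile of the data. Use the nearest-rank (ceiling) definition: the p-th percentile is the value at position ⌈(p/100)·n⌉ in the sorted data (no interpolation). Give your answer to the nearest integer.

563

n = 15.
Position = ⌈55/100 · 15⌉ = ⌈8.25⌉ = 9.
The value at rank 9 is 563.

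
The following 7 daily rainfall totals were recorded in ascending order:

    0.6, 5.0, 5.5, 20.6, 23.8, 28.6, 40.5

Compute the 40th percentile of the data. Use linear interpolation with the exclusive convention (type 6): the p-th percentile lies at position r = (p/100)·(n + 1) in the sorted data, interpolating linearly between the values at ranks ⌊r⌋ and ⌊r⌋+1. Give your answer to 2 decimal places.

n = 7.
r = (40/100)·(7 + 1) = 3.2.
Rank 3 is 5.5 and rank 4 is 20.6.
Interpolate: 5.5 + 0.2·(20.6 − 5.5) = 5.5 + 0.2·15.1 = 8.52.

8.52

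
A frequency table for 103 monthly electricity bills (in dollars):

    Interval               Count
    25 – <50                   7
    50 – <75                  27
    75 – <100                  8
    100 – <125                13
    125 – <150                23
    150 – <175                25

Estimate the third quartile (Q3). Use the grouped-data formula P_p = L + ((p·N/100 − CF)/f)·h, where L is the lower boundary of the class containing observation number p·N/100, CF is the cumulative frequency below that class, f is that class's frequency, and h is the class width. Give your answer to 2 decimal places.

N = 103; target position k = 75/100 · 103 = 77.25.
Cumulative frequencies: 7, 34, 42, 55, 78, 103.
Observation 77.25 falls in the class 125 – <150.
L = 125, CF = 55, f = 23, h = 25.
P75 = 125 + ((77.25 − 55)/23)·25 = 125 + 24.1848 = 149.185.

149.18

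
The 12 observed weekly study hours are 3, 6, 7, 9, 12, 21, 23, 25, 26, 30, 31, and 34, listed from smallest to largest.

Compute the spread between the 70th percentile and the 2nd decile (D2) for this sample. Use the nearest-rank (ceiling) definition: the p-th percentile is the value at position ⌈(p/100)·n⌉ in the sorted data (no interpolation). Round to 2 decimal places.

19.00

n = 12.
P20: rank ⌈20/100·12⌉ = 3 → 7.
P70: rank ⌈70/100·12⌉ = 9 → 26.
Difference: 26 − 7 = 19.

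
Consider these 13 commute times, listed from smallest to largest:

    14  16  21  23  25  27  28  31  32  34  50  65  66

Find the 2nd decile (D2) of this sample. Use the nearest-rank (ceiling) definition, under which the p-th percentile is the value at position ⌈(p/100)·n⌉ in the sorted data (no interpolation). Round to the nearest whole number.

n = 13.
Position = ⌈20/100 · 13⌉ = ⌈2.6⌉ = 3.
The value at rank 3 is 21.

21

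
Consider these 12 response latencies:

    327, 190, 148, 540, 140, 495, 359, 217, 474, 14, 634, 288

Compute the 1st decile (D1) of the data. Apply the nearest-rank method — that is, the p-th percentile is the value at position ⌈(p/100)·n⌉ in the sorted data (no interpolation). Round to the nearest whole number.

Sorted: 14, 140, 148, 190, 217, 288, 327, 359, 474, 495, 540, 634.
n = 12.
Position = ⌈10/100 · 12⌉ = ⌈1.2⌉ = 2.
The value at rank 2 is 140.

140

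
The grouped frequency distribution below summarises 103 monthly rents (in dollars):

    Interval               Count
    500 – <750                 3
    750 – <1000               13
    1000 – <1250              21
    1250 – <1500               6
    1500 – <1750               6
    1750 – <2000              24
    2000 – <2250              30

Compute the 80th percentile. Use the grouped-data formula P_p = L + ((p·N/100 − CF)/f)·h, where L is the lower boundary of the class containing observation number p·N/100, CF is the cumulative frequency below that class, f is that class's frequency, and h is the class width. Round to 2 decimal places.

2078.33

N = 103; target position k = 80/100 · 103 = 82.4.
Cumulative frequencies: 3, 16, 37, 43, 49, 73, 103.
Observation 82.4 falls in the class 2000 – <2250.
L = 2000, CF = 73, f = 30, h = 250.
P80 = 2000 + ((82.4 − 73)/30)·250 = 2000 + 78.3333 = 2078.33.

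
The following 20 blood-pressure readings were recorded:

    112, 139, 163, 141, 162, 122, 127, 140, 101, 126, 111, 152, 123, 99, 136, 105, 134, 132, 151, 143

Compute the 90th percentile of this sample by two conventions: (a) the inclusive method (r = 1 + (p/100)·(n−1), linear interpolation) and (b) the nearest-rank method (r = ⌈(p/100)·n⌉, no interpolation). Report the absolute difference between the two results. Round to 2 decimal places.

Sorted: 99, 101, 105, 111, 112, 122, 123, 126, 127, 132, 134, 136, 139, 140, 141, 143, 151, 152, 162, 163.
n = 20.
(a) r = 18.1; between ranks 18 (152) and 19 (162): 153.
(b) the nearest-rank method: rank 18 → 152.
|153 − 152| = 1.

1.00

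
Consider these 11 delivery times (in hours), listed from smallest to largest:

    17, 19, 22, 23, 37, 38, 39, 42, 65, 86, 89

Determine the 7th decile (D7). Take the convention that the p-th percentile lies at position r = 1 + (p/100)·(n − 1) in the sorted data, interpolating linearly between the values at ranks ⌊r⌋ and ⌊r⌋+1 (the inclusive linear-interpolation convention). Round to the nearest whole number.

n = 11.
r = 1 + (70/100)·(11 − 1) = 1 + 7 = 8.
r is an integer, so P70 is the value at rank 8: 42.

42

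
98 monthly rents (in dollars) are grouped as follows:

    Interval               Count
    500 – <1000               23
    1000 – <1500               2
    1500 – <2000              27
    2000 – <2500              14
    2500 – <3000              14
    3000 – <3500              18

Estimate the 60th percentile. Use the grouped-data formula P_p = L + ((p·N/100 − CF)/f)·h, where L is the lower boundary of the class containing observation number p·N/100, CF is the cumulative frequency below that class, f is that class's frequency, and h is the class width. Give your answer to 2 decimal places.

2242.86

N = 98; target position k = 60/100 · 98 = 58.8.
Cumulative frequencies: 23, 25, 52, 66, 80, 98.
Observation 58.8 falls in the class 2000 – <2500.
L = 2000, CF = 52, f = 14, h = 500.
P60 = 2000 + ((58.8 − 52)/14)·500 = 2000 + 242.857 = 2242.86.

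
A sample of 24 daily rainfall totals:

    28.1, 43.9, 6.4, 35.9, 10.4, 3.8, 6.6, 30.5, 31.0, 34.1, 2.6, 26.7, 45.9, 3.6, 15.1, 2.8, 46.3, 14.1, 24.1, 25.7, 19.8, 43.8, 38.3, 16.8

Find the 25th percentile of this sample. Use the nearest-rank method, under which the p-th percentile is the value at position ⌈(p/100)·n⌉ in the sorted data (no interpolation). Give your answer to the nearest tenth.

6.6

Sorted: 2.6, 2.8, 3.6, 3.8, 6.4, 6.6, 10.4, 14.1, 15.1, 16.8, 19.8, 24.1, 25.7, 26.7, 28.1, 30.5, 31.0, 34.1, 35.9, 38.3, 43.8, 43.9, 45.9, 46.3.
n = 24.
Position = ⌈25/100 · 24⌉ = ⌈6⌉ = 6.
The value at rank 6 is 6.6.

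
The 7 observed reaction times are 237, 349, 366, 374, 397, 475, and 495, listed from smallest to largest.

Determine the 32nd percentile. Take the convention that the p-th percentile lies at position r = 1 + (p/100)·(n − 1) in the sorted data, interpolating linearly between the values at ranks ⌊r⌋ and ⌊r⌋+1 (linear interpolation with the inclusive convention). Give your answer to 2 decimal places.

n = 7.
r = 1 + (32/100)·(7 − 1) = 1 + 1.92 = 2.92.
Rank 2 is 349 and rank 3 is 366.
Interpolate: 349 + 0.92·(366 − 349) = 349 + 0.92·17 = 364.64.

364.64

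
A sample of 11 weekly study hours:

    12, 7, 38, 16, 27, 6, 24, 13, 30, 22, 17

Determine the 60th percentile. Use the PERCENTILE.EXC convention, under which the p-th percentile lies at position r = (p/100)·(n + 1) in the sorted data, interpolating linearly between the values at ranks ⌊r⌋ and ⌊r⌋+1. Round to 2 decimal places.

Sorted: 6, 7, 12, 13, 16, 17, 22, 24, 27, 30, 38.
n = 11.
r = (60/100)·(11 + 1) = 7.2.
Rank 7 is 22 and rank 8 is 24.
Interpolate: 22 + 0.2·(24 − 22) = 22 + 0.2·2 = 22.4.

22.40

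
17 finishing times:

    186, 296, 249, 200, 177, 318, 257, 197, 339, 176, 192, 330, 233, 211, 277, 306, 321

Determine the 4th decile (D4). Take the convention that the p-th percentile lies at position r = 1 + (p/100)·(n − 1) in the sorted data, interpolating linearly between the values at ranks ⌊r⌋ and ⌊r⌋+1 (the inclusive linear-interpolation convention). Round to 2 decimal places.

Sorted: 176, 177, 186, 192, 197, 200, 211, 233, 249, 257, 277, 296, 306, 318, 321, 330, 339.
n = 17.
r = 1 + (40/100)·(17 − 1) = 1 + 6.4 = 7.4.
Rank 7 is 211 and rank 8 is 233.
Interpolate: 211 + 0.4·(233 − 211) = 211 + 0.4·22 = 219.8.

219.80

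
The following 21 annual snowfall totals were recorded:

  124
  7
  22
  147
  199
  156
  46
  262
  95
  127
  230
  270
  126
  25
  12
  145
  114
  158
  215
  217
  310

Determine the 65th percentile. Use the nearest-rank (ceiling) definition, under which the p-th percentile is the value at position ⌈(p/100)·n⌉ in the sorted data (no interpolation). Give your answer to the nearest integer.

158

Sorted: 7, 12, 22, 25, 46, 95, 114, 124, 126, 127, 145, 147, 156, 158, 199, 215, 217, 230, 262, 270, 310.
n = 21.
Position = ⌈65/100 · 21⌉ = ⌈13.65⌉ = 14.
The value at rank 14 is 158.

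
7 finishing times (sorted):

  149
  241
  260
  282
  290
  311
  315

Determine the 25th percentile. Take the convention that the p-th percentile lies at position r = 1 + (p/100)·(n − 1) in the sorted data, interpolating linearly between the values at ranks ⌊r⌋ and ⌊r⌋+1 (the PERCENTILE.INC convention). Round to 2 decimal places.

250.50

n = 7.
r = 1 + (25/100)·(7 − 1) = 1 + 1.5 = 2.5.
Rank 2 is 241 and rank 3 is 260.
Interpolate: 241 + 0.5·(260 − 241) = 241 + 0.5·19 = 250.5.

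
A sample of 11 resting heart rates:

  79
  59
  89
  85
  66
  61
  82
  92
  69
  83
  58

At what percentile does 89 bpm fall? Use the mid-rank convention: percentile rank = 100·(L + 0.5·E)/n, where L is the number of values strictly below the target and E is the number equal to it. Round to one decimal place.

Sorted: 58, 59, 61, 66, 69, 79, 82, 83, 85, 89, 92.
Count below 89: L = 9; count equal: E = 1; n = 11.
Percentile rank = 100·(9 + 0.5·1)/11 = 100·9.5/11 = 86.36.

86.4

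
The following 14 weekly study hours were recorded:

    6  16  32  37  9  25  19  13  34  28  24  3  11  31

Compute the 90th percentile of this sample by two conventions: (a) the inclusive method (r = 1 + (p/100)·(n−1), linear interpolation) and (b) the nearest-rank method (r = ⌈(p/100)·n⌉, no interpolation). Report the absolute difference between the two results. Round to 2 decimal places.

Sorted: 3, 6, 9, 11, 13, 16, 19, 24, 25, 28, 31, 32, 34, 37.
n = 14.
(a) r = 12.7; between ranks 12 (32) and 13 (34): 33.4.
(b) the nearest-rank method: rank 13 → 34.
|33.4 − 34| = 0.6.

0.60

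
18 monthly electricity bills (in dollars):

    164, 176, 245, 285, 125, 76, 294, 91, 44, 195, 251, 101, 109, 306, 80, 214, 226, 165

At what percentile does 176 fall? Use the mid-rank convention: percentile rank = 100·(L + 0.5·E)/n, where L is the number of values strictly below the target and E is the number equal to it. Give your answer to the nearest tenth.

52.8

Sorted: 44, 76, 80, 91, 101, 109, 125, 164, 165, 176, 195, 214, 226, 245, 251, 285, 294, 306.
Count below 176: L = 9; count equal: E = 1; n = 18.
Percentile rank = 100·(9 + 0.5·1)/18 = 100·9.5/18 = 52.78.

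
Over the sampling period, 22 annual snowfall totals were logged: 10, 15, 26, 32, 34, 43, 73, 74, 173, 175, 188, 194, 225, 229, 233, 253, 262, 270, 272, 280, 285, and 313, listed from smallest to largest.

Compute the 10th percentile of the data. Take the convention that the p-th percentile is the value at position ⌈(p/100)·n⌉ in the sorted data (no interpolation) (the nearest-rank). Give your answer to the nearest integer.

n = 22.
Position = ⌈10/100 · 22⌉ = ⌈2.2⌉ = 3.
The value at rank 3 is 26.

26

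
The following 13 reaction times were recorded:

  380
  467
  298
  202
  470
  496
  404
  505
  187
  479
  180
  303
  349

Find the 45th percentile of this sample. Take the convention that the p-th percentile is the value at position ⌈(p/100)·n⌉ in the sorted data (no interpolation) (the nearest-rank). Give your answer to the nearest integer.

349

Sorted: 180, 187, 202, 298, 303, 349, 380, 404, 467, 470, 479, 496, 505.
n = 13.
Position = ⌈45/100 · 13⌉ = ⌈5.85⌉ = 6.
The value at rank 6 is 349.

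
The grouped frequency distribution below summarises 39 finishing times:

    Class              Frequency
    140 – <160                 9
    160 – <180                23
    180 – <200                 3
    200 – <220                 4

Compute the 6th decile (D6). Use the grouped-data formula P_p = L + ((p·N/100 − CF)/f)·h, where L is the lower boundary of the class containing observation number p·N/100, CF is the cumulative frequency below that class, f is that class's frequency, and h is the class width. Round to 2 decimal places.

172.52

N = 39; target position k = 60/100 · 39 = 23.4.
Cumulative frequencies: 9, 32, 35, 39.
Observation 23.4 falls in the class 160 – <180.
L = 160, CF = 9, f = 23, h = 20.
P60 = 160 + ((23.4 − 9)/23)·20 = 160 + 12.5217 = 172.522.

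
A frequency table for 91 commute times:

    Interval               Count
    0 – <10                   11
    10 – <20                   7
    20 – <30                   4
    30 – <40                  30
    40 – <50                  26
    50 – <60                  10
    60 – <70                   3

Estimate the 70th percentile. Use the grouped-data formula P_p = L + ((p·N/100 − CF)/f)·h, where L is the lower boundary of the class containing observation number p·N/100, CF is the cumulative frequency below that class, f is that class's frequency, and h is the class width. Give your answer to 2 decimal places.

44.50

N = 91; target position k = 70/100 · 91 = 63.7.
Cumulative frequencies: 11, 18, 22, 52, 78, 88, 91.
Observation 63.7 falls in the class 40 – <50.
L = 40, CF = 52, f = 26, h = 10.
P70 = 40 + ((63.7 − 52)/26)·10 = 40 + 4.5 = 44.5.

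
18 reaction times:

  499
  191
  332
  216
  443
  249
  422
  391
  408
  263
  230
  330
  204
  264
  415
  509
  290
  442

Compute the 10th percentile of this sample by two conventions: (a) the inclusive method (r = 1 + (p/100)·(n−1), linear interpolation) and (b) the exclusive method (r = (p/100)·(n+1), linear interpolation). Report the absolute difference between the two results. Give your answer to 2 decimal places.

9.70

Sorted: 191, 204, 216, 230, 249, 263, 264, 290, 330, 332, 391, 408, 415, 422, 442, 443, 499, 509.
n = 18.
(a) r = 2.7; between ranks 2 (204) and 3 (216): 212.4.
(b) r = 1.9; between ranks 1 (191) and 2 (204): 202.7.
|212.4 − 202.7| = 9.7.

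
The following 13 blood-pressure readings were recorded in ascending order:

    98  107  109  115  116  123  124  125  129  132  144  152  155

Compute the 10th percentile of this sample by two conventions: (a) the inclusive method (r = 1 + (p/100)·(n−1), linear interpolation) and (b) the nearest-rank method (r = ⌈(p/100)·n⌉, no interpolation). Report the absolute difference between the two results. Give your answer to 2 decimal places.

0.40

n = 13.
(a) r = 2.2; between ranks 2 (107) and 3 (109): 107.4.
(b) the nearest-rank method: rank 2 → 107.
|107.4 − 107| = 0.4.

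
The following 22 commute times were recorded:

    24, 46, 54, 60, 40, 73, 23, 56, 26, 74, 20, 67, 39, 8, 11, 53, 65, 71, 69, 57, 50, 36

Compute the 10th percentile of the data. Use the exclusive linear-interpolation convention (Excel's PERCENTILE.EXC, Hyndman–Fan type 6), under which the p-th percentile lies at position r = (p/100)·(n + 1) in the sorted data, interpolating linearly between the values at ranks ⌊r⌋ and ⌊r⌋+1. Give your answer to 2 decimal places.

Sorted: 8, 11, 20, 23, 24, 26, 36, 39, 40, 46, 50, 53, 54, 56, 57, 60, 65, 67, 69, 71, 73, 74.
n = 22.
r = (10/100)·(22 + 1) = 2.3.
Rank 2 is 11 and rank 3 is 20.
Interpolate: 11 + 0.3·(20 − 11) = 11 + 0.3·9 = 13.7.

13.70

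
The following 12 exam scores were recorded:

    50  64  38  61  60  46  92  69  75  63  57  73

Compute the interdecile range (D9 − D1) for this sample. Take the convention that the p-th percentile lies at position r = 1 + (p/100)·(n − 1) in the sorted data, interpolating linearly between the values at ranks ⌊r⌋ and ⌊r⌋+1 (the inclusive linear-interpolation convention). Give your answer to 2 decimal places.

28.40

Sorted: 38, 46, 50, 57, 60, 61, 63, 64, 69, 73, 75, 92.
n = 12.
P10: r = 2.1; ranks 2–3 are 46, 50; interpolating gives 46.4.
P90: r = 10.9; ranks 10–11 are 73, 75; interpolating gives 74.8.
Difference: 74.8 − 46.4 = 28.4.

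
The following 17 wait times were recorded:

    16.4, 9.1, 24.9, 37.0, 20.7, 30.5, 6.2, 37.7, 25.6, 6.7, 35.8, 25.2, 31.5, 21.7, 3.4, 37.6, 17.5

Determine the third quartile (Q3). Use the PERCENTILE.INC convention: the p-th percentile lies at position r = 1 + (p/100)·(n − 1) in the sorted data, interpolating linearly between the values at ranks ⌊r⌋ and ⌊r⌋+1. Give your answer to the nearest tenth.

31.5

Sorted: 3.4, 6.2, 6.7, 9.1, 16.4, 17.5, 20.7, 21.7, 24.9, 25.2, 25.6, 30.5, 31.5, 35.8, 37.0, 37.6, 37.7.
n = 17.
r = 1 + (75/100)·(17 − 1) = 1 + 12 = 13.
r is an integer, so P75 is the value at rank 13: 31.5.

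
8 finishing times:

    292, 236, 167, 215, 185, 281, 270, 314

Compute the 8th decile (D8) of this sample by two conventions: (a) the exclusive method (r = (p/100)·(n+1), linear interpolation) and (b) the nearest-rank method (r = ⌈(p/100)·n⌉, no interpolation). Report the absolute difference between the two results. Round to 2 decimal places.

Sorted: 167, 185, 215, 236, 270, 281, 292, 314.
n = 8.
(a) r = 7.2; between ranks 7 (292) and 8 (314): 296.4.
(b) the nearest-rank method: rank 7 → 292.
|296.4 − 292| = 4.4.

4.40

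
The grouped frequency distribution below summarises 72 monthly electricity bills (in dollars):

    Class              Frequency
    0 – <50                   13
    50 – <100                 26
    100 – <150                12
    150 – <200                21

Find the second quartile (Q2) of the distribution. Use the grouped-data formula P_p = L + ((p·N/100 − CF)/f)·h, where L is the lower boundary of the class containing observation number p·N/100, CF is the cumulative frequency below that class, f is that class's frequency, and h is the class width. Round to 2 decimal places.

94.23

N = 72; target position k = 50/100 · 72 = 36.
Cumulative frequencies: 13, 39, 51, 72.
Observation 36 falls in the class 50 – <100.
L = 50, CF = 13, f = 26, h = 50.
P50 = 50 + ((36 − 13)/26)·50 = 50 + 44.2308 = 94.2308.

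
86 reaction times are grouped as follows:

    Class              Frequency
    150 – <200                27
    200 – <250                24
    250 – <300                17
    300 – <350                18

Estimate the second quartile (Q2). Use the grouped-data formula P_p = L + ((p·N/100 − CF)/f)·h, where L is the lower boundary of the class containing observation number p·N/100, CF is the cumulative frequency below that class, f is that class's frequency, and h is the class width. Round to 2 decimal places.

233.33

N = 86; target position k = 50/100 · 86 = 43.
Cumulative frequencies: 27, 51, 68, 86.
Observation 43 falls in the class 200 – <250.
L = 200, CF = 27, f = 24, h = 50.
P50 = 200 + ((43 − 27)/24)·50 = 200 + 33.3333 = 233.333.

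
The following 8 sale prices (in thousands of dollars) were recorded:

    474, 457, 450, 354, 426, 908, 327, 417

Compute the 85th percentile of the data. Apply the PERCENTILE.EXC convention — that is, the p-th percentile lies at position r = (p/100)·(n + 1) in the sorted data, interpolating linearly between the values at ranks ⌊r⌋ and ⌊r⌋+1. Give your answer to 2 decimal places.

756.10

Sorted: 327, 354, 417, 426, 450, 457, 474, 908.
n = 8.
r = (85/100)·(8 + 1) = 7.65.
Rank 7 is 474 and rank 8 is 908.
Interpolate: 474 + 0.65·(908 − 474) = 474 + 0.65·434 = 756.1.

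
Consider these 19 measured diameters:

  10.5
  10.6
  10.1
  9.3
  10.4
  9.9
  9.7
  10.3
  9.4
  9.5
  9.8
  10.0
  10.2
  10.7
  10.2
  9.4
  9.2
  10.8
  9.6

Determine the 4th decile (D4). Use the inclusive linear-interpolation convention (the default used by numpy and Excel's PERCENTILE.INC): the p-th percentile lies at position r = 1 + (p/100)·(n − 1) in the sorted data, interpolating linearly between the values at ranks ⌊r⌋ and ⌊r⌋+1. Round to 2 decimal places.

Sorted: 9.2, 9.3, 9.4, 9.4, 9.5, 9.6, 9.7, 9.8, 9.9, 10.0, 10.1, 10.2, 10.2, 10.3, 10.4, 10.5, 10.6, 10.7, 10.8.
n = 19.
r = 1 + (40/100)·(19 − 1) = 1 + 7.2 = 8.2.
Rank 8 is 9.8 and rank 9 is 9.9.
Interpolate: 9.8 + 0.2·(9.9 − 9.8) = 9.8 + 0.2·0.1 = 9.82.

9.82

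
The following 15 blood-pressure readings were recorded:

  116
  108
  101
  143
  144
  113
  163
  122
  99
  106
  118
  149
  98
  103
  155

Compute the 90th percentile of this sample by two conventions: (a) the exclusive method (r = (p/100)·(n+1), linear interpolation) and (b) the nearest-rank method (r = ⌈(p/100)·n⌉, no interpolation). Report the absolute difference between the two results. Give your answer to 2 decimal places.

3.20

Sorted: 98, 99, 101, 103, 106, 108, 113, 116, 118, 122, 143, 144, 149, 155, 163.
n = 15.
(a) r = 14.4; between ranks 14 (155) and 15 (163): 158.2.
(b) the nearest-rank method: rank 14 → 155.
|158.2 − 155| = 3.2.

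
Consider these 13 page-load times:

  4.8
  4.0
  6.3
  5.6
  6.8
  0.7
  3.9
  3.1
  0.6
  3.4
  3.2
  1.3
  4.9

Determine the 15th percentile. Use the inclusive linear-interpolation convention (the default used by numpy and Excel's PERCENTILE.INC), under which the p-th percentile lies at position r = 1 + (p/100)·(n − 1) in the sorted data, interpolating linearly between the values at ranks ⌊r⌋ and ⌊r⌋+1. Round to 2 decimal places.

1.18

Sorted: 0.6, 0.7, 1.3, 3.1, 3.2, 3.4, 3.9, 4.0, 4.8, 4.9, 5.6, 6.3, 6.8.
n = 13.
r = 1 + (15/100)·(13 − 1) = 1 + 1.8 = 2.8.
Rank 2 is 0.7 and rank 3 is 1.3.
Interpolate: 0.7 + 0.8·(1.3 − 0.7) = 0.7 + 0.8·0.6 = 1.18.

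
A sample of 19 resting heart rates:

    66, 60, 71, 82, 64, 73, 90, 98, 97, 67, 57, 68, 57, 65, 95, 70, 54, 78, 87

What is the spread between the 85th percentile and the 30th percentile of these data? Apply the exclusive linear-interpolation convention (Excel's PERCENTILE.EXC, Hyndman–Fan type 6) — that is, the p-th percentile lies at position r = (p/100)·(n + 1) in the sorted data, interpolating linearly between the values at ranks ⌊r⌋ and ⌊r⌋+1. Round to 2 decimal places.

Sorted: 54, 57, 57, 60, 64, 65, 66, 67, 68, 70, 71, 73, 78, 82, 87, 90, 95, 97, 98.
n = 19.
P30: r = 6 (integer) → 65.
P85: r = 17 (integer) → 95.
Difference: 95 − 65 = 30.

30.00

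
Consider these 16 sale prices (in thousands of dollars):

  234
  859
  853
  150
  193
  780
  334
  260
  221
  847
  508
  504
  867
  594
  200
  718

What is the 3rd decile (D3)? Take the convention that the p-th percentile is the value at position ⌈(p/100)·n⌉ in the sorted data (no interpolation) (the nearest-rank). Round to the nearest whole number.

Sorted: 150, 193, 200, 221, 234, 260, 334, 504, 508, 594, 718, 780, 847, 853, 859, 867.
n = 16.
Position = ⌈30/100 · 16⌉ = ⌈4.8⌉ = 5.
The value at rank 5 is 234.

234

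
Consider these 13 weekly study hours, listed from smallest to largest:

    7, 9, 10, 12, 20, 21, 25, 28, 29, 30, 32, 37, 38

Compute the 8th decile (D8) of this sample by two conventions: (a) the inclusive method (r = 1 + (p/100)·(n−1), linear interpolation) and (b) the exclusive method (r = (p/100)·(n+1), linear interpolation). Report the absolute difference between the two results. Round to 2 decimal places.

1.80

n = 13.
(a) r = 10.6; between ranks 10 (30) and 11 (32): 31.2.
(b) r = 11.2; between ranks 11 (32) and 12 (37): 33.
|31.2 − 33| = 1.8.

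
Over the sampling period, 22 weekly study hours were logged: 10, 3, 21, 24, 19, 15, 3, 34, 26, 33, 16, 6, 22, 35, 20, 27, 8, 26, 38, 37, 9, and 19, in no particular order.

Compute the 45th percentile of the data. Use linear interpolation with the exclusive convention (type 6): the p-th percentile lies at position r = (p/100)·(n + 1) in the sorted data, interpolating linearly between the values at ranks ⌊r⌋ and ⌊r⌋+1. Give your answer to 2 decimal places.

19.35

Sorted: 3, 3, 6, 8, 9, 10, 15, 16, 19, 19, 20, 21, 22, 24, 26, 26, 27, 33, 34, 35, 37, 38.
n = 22.
r = (45/100)·(22 + 1) = 10.35.
Rank 10 is 19 and rank 11 is 20.
Interpolate: 19 + 0.35·(20 − 19) = 19 + 0.35·1 = 19.35.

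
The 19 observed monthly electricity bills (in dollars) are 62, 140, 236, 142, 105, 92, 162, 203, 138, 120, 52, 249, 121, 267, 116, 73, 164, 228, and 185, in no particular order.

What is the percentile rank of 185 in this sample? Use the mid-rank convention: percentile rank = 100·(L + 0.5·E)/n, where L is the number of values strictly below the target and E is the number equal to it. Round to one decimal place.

Sorted: 52, 62, 73, 92, 105, 116, 120, 121, 138, 140, 142, 162, 164, 185, 203, 228, 236, 249, 267.
Count below 185: L = 13; count equal: E = 1; n = 19.
Percentile rank = 100·(13 + 0.5·1)/19 = 100·13.5/19 = 71.05.

71.1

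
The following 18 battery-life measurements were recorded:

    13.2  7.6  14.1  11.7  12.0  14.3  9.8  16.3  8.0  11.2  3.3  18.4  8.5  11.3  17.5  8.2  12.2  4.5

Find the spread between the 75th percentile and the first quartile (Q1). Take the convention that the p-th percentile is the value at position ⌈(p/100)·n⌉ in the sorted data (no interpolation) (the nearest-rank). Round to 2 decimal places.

5.90

Sorted: 3.3, 4.5, 7.6, 8.0, 8.2, 8.5, 9.8, 11.2, 11.3, 11.7, 12.0, 12.2, 13.2, 14.1, 14.3, 16.3, 17.5, 18.4.
n = 18.
P25: rank ⌈25/100·18⌉ = 5 → 8.2.
P75: rank ⌈75/100·18⌉ = 14 → 14.1.
Difference: 14.1 − 8.2 = 5.9.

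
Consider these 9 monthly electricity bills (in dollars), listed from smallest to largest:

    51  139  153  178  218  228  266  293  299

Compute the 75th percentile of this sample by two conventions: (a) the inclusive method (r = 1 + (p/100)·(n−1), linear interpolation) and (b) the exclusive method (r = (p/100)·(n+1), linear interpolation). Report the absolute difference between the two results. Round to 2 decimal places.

n = 9.
(a) r = 7 → value at rank 7 = 266.
(b) r = 7.5; between ranks 7 (266) and 8 (293): 279.5.
|266 − 279.5| = 13.5.

13.50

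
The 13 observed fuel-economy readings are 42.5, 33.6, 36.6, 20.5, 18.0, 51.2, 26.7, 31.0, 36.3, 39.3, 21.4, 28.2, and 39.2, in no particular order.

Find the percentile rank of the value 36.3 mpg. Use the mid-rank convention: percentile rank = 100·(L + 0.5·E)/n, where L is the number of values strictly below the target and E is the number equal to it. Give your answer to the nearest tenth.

Sorted: 18.0, 20.5, 21.4, 26.7, 28.2, 31.0, 33.6, 36.3, 36.6, 39.2, 39.3, 42.5, 51.2.
Count below 36.3: L = 7; count equal: E = 1; n = 13.
Percentile rank = 100·(7 + 0.5·1)/13 = 100·7.5/13 = 57.69.

57.7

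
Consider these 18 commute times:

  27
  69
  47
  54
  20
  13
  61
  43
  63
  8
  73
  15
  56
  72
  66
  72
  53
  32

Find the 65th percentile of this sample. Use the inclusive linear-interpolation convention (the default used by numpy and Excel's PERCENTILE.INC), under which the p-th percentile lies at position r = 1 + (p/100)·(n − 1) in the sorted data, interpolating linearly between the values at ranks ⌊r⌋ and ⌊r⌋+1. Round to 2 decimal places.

Sorted: 8, 13, 15, 20, 27, 32, 43, 47, 53, 54, 56, 61, 63, 66, 69, 72, 72, 73.
n = 18.
r = 1 + (65/100)·(18 − 1) = 1 + 11.05 = 12.05.
Rank 12 is 61 and rank 13 is 63.
Interpolate: 61 + 0.05·(63 − 61) = 61 + 0.05·2 = 61.1.

61.10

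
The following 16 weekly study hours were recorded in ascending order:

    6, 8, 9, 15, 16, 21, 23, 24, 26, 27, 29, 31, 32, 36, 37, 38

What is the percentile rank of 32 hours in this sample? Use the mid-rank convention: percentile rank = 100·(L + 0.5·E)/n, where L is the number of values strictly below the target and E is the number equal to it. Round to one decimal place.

Count below 32: L = 12; count equal: E = 1; n = 16.
Percentile rank = 100·(12 + 0.5·1)/16 = 100·12.5/16 = 78.12.

78.1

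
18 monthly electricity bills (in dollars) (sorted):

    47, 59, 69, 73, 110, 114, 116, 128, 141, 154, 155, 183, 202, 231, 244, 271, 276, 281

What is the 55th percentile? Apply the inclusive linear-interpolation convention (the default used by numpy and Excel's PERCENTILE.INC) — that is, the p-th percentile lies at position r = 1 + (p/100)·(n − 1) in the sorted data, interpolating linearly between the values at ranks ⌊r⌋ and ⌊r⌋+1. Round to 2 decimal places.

n = 18.
r = 1 + (55/100)·(18 − 1) = 1 + 9.35 = 10.35.
Rank 10 is 154 and rank 11 is 155.
Interpolate: 154 + 0.35·(155 − 154) = 154 + 0.35·1 = 154.35.

154.35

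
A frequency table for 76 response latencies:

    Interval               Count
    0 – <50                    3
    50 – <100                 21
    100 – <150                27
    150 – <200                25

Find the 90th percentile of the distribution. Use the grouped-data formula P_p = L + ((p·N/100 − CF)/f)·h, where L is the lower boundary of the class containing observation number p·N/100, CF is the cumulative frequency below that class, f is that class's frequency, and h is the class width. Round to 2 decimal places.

184.80

N = 76; target position k = 90/100 · 76 = 68.4.
Cumulative frequencies: 3, 24, 51, 76.
Observation 68.4 falls in the class 150 – <200.
L = 150, CF = 51, f = 25, h = 50.
P90 = 150 + ((68.4 − 51)/25)·50 = 150 + 34.8 = 184.8.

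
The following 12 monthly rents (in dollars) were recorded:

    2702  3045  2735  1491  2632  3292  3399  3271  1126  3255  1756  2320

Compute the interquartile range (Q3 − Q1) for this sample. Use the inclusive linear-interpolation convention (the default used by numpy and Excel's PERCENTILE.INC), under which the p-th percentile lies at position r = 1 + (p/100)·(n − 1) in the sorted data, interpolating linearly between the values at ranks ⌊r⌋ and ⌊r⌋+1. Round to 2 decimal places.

Sorted: 1126, 1491, 1756, 2320, 2632, 2702, 2735, 3045, 3255, 3271, 3292, 3399.
n = 12.
P25: r = 3.75; ranks 3–4 are 1756, 2320; interpolating gives 2179.
P75: r = 9.25; ranks 9–10 are 3255, 3271; interpolating gives 3259.
Difference: 3259 − 2179 = 1080.

1080.00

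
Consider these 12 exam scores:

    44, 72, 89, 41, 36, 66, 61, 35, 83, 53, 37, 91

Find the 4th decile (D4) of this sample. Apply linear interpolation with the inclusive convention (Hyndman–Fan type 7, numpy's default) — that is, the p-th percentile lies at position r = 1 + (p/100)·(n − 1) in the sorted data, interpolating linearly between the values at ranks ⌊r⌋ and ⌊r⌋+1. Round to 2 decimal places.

47.60

Sorted: 35, 36, 37, 41, 44, 53, 61, 66, 72, 83, 89, 91.
n = 12.
r = 1 + (40/100)·(12 − 1) = 1 + 4.4 = 5.4.
Rank 5 is 44 and rank 6 is 53.
Interpolate: 44 + 0.4·(53 − 44) = 44 + 0.4·9 = 47.6.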